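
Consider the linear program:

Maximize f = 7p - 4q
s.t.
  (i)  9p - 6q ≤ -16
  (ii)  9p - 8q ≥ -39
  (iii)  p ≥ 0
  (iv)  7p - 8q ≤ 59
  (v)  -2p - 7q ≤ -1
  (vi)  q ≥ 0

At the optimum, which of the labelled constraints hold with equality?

(i) and (ii)

Vertices and f = 7p - 4q:
  (53/9, 23/2) → f = -43/9
  (0, 8/3) → f = -32/3
  (0, 39/8) → f = -39/2

The maximum is at (53/9, 23/2). Substituting into each constraint, equality holds for (i) and (ii); the remaining constraints have slack.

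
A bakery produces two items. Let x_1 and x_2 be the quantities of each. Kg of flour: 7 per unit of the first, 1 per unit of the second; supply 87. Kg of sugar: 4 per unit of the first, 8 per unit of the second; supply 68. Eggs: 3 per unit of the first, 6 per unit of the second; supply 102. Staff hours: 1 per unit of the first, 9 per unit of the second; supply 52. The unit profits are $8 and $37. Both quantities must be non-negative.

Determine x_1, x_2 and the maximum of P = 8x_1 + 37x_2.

Extreme points and P = 8x_1 + 37x_2:
  (0, 0) → P = 0
  (0, 52/9) → P = 1924/9
  (87/7, 0) → P = 696/7
  (157/13, 32/13) → P = 2440/13
  (7, 5) → P = 241

At the optimal vertex, 4x_1 + 8x_2 = 68 and x_1 + 9x_2 = 52.
Solving simultaneously gives x_1 = 7, x_2 = 5.

x_1 = 7, x_2 = 5, maximum P = 241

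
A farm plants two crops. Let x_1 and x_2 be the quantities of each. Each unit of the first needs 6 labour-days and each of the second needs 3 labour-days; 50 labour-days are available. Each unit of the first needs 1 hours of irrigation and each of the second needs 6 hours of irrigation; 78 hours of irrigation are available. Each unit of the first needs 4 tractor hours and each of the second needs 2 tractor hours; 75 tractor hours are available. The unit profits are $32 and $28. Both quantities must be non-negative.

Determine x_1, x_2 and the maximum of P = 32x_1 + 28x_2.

x_1 = 2, x_2 = 38/3, maximum P = 1256/3

Extreme points and P = 32x_1 + 28x_2:
  (0, 0) → P = 0
  (0, 13) → P = 364
  (25/3, 0) → P = 800/3
  (2, 38/3) → P = 1256/3

The optimum lies where 6x_1 + 3x_2 = 50 and x_1 + 6x_2 = 78.
Solving simultaneously gives x_1 = 2, x_2 = 38/3.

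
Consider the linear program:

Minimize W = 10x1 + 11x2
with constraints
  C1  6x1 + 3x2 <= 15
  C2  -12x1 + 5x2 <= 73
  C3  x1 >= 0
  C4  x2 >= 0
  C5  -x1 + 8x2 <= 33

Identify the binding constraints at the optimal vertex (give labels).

Extreme points and W = 10x1 + 11x2:
  (5/2, 0) → W = 25
  (7/17, 71/17) → W = 851/17
  (0, 0) → W = 0
  (0, 33/8) → W = 363/8

The minimum is at (0, 0). Substituting into each constraint, equality holds for C3 and C4; the remaining constraints have slack.

C3 and C4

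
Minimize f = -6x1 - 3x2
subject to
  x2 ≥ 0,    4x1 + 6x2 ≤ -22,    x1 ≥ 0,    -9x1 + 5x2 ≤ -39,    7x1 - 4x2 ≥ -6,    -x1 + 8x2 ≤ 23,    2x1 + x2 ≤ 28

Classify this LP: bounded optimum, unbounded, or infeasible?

The boundaries x2 = 0 and -9x1 + 5x2 = -39 meet at (13/3, 0), but that point violates 4x1 + 6x2 ≤ -22. Every candidate vertex is excluded by some other constraint, so the feasible region is empty.

infeasible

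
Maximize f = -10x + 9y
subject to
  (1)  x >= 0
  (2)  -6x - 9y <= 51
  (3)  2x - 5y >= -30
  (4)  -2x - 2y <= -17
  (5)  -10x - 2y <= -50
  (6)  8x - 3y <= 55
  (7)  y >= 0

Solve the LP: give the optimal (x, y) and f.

x = 95/27, y = 200/27, maximum f = 850/27

Feasible corners and f = -10x + 9y:
  (95/27, 200/27) → f = 850/27
  (365/34, 175/17) → f = -250/17
  (33/8, 35/8) → f = -15/8
  (161/22, 13/11) → f = -688/11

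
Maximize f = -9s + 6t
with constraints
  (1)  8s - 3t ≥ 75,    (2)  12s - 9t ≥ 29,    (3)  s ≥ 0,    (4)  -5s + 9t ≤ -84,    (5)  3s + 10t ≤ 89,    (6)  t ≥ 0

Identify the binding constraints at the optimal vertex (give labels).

Feasible corners and f = -9s + 6t:
  (1641/77, 193/77) → f = -13611/77
  (84/5, 0) → f = -756/5
  (89/3, 0) → f = -267

The maximum is at (84/5, 0). Substituting into each constraint, equality holds for (4) and (6); the remaining constraints have slack.

(4) and (6)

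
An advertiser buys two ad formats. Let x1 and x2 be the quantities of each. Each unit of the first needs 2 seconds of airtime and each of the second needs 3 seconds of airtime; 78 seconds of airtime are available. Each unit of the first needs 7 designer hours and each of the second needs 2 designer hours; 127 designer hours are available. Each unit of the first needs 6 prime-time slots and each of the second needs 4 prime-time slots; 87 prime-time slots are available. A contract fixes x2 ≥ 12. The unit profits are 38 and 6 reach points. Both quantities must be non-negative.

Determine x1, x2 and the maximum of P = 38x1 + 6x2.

x1 = 13/2, x2 = 12, maximum P = 319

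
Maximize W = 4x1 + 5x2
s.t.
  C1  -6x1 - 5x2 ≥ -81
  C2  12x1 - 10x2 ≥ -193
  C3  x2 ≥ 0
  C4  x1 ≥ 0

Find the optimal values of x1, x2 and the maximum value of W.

x1 = 0, x2 = 81/5, maximum W = 81

Feasible corners and W = 4x1 + 5x2:
  (27/2, 0) → W = 54
  (0, 81/5) → W = 81
  (0, 0) → W = 0

The optimum lies where -6x1 - 5x2 = -81 and x1 = 0.
Solving simultaneously gives x1 = 0, x2 = 81/5.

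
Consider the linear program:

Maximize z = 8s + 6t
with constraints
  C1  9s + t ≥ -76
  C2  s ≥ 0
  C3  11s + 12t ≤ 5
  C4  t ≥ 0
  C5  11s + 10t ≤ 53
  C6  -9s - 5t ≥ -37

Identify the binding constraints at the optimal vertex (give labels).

Feasible corners and z = 8s + 6t:
  (0, 5/12) → z = 5/2
  (0, 0) → z = 0
  (5/11, 0) → z = 40/11

The maximum is at (5/11, 0). Substituting into each constraint, equality holds for C3 and C4; the remaining constraints have slack.

C3 and C4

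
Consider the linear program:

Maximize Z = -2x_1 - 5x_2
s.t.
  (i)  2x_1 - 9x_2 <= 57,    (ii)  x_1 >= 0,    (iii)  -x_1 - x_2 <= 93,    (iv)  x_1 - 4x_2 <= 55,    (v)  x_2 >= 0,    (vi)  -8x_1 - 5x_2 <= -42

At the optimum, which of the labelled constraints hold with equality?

(v) and (vi)

Vertices and Z = -2x_1 - 5x_2:
  (267, 53) → Z = -799
  (57/2, 0) → Z = -57
  (0, 42/5) → Z = -42
  (21/4, 0) → Z = -21/2
The feasible region is unbounded (it extends along (0, 1), (4, 1)), but Z strictly decreases along every unbounded feasible direction, so there is no improving ray and the maximum is attained at a vertex.

The maximum is at (21/4, 0). Substituting into each constraint, equality holds for (v) and (vi); the remaining constraints have slack.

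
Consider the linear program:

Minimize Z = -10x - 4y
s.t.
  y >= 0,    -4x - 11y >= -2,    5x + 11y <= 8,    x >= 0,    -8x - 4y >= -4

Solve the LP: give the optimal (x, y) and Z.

Extreme points and Z = -10x - 4y:
  (1/2, 0) → Z = -5
  (0, 0) → Z = 0
  (0, 2/11) → Z = -8/11

x = 1/2, y = 0, minimum Z = -5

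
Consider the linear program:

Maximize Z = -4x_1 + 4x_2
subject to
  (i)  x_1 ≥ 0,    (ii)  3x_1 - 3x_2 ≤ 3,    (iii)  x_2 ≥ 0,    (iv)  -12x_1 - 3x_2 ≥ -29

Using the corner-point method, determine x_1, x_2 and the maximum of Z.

Vertices and Z = -4x_1 + 4x_2:
  (0, 0) → Z = 0
  (0, 29/3) → Z = 116/3
  (1, 0) → Z = -4
  (32/15, 17/15) → Z = -4

At the optimal vertex, x_1 = 0 and -12x_1 - 3x_2 = -29.
Solving simultaneously gives x_1 = 0, x_2 = 29/3.

x_1 = 0, x_2 = 29/3, maximum Z = 116/3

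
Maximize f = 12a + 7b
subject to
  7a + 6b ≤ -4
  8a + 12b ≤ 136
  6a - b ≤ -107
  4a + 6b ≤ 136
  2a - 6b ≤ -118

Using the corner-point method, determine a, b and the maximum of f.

Extreme points and f = 12a + 7b:
  (-24, 82/3) → f = -290/3
  (-646/43, 725/43) → f = -2677/43
  (-262/17, 247/17) → f = -1415/17
The feasible region is unbounded (it extends along (-3, -1), (-3, 2)), but f strictly decreases along every unbounded feasible direction, so there is no improving ray and the maximum is attained at a vertex.

The optimum lies where 7a + 6b = -4 and 6a - b = -107.
Solving simultaneously gives a = -646/43, b = 725/43.

a = -646/43, b = 725/43, maximum f = -2677/43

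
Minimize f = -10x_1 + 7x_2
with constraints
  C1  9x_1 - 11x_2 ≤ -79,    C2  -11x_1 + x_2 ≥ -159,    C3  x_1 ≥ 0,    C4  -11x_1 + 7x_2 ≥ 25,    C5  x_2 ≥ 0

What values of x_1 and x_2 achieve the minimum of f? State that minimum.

x_1 = 139/29, x_2 = 322/29, minimum f = 864/29

Corner points and f = -10x_1 + 7x_2:
  (0, 79/11) → f = 553/11
  (139/29, 322/29) → f = 864/29
  (569/33, 92/3) → f = 1394/33
The feasible region is unbounded (it extends along (0, 1), (1, 11)), but f strictly increases along every unbounded feasible direction, so there is no improving ray and the minimum is attained at a vertex.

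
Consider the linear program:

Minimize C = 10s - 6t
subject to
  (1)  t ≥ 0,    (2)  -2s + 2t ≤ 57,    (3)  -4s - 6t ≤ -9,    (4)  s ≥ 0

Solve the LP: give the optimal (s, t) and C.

Corner points and C = 10s - 6t:
  (9/4, 0) → C = 45/2
  (0, 57/2) → C = -171
  (0, 3/2) → C = -9
The feasible region is unbounded (it extends along (1, 1), (1, 0)), but C strictly increases along every unbounded feasible direction, so there is no improving ray and the minimum is attained at a vertex.

s = 0, t = 57/2, minimum C = -171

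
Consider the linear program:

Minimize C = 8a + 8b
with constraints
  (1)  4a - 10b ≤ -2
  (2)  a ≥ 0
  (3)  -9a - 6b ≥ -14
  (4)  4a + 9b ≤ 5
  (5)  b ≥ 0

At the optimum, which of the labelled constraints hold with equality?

Vertices and C = 8a + 8b:
  (0, 1/5) → C = 8/5
  (8/19, 7/19) → C = 120/19
  (0, 5/9) → C = 40/9

The minimum is at (0, 1/5). Substituting into each constraint, equality holds for (1) and (2); the remaining constraints have slack.

(1) and (2)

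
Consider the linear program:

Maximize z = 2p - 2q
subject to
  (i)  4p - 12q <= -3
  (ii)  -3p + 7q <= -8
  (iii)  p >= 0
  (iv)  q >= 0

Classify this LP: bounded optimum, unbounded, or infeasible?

unbounded

From the feasible point (117/8, 41/8), moving in the direction (12, 4) keeps every constraint satisfied while z increases without bound.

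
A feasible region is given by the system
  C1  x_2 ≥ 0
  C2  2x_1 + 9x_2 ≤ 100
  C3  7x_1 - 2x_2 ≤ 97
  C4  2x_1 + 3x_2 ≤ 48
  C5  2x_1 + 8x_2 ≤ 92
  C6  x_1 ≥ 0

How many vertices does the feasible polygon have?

The feasible vertices (each the meet of two boundaries and inside every other half-plane) are:
  (97/7, 0)
  (0, 0)
  (11, 26/3)
  (0, 100/9)
  (387/25, 142/25)

5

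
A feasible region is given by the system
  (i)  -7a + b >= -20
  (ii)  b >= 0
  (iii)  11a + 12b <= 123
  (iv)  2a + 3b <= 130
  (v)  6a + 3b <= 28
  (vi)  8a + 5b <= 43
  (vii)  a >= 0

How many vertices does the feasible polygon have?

Of the 21 pairwise boundary intersections, those satisfying every inequality are:
  (20/7, 0)
  (88/27, 76/27)
  (0, 0)
  (11/6, 17/3)
  (0, 43/5)

5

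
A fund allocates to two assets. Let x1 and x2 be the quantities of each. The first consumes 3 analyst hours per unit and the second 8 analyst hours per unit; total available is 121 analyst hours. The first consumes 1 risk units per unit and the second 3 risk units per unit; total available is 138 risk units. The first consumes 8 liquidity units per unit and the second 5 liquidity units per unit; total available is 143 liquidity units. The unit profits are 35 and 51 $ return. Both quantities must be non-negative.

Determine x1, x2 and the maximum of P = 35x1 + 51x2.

x1 = 11, x2 = 11, maximum P = 946

Vertices and P = 35x1 + 51x2:
  (0, 0) → P = 0
  (0, 121/8) → P = 6171/8
  (143/8, 0) → P = 5005/8
  (11, 11) → P = 946

At the optimal vertex, 3x1 + 8x2 = 121 and 8x1 + 5x2 = 143.
Solving simultaneously gives x1 = 11, x2 = 11.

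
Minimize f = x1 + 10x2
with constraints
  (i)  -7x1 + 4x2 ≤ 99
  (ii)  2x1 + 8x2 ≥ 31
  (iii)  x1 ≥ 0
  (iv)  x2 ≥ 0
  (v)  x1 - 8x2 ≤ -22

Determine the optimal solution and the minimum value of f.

Extreme points and f = x1 + 10x2:
  (0, 99/4) → f = 495/2
  (0, 31/8) → f = 155/4
  (3, 25/8) → f = 137/4
The feasible region is unbounded (it extends along (8, 1), (4, 7)), but f strictly increases along every unbounded feasible direction, so there is no improving ray and the minimum is attained at a vertex.

The binding constraints are 2x1 + 8x2 = 31 and x1 - 8x2 = -22.
Solving simultaneously gives x1 = 3, x2 = 25/8.

x1 = 3, x2 = 25/8, minimum f = 137/4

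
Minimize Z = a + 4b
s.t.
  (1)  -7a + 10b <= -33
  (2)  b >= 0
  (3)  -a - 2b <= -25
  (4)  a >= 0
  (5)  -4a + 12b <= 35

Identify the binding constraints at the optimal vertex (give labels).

Corner points and Z = a + 4b:
  (79/6, 71/12) → Z = 221/6
  (373/22, 377/44) → Z = 1127/22
  (25, 0) → Z = 25
The feasible region is unbounded (it extends along (3, 1), (1, 0)), but Z strictly increases along every unbounded feasible direction, so there is no improving ray and the minimum is attained at a vertex.

The minimum is at (25, 0). Substituting into each constraint, equality holds for (2) and (3); the remaining constraints have slack.

(2) and (3)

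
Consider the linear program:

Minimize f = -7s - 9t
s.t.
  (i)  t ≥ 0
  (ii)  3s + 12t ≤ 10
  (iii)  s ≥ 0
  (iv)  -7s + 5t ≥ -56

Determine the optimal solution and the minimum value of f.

Corner points and f = -7s - 9t:
  (10/3, 0) → f = -70/3
  (0, 0) → f = 0
  (0, 5/6) → f = -15/2

s = 10/3, t = 0, minimum f = -70/3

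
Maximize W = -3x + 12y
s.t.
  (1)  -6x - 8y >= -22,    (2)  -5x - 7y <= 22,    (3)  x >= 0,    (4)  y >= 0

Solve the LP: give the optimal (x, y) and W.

Vertices and W = -3x + 12y:
  (0, 11/4) → W = 33
  (11/3, 0) → W = -11
  (0, 0) → W = 0

x = 0, y = 11/4, maximum W = 33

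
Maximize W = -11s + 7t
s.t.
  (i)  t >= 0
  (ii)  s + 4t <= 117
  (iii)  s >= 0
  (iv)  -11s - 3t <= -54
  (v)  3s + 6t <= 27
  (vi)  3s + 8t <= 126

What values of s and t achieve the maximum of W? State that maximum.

s = 81/19, t = 45/19, maximum W = -576/19

Feasible corners and W = -11s + 7t:
  (54/11, 0) → W = -54
  (9, 0) → W = -99
  (81/19, 45/19) → W = -576/19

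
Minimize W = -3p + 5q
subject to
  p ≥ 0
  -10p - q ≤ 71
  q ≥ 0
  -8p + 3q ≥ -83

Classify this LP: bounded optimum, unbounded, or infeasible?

bounded optimum

Vertices and W = -3p + 5q:
  (0, 0) → W = 0
  (83/8, 0) → W = -249/8
The feasible region has finitely many vertices and no improving ray; the minimum is -249/8 at (83/8, 0).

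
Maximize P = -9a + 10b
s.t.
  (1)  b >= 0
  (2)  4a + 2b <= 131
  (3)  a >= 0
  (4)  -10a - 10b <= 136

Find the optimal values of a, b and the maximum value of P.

a = 0, b = 131/2, maximum P = 655

Feasible corners and P = -9a + 10b:
  (131/4, 0) → P = -1179/4
  (0, 0) → P = 0
  (0, 131/2) → P = 655

The optimum lies where 4a + 2b = 131 and a = 0.
Solving simultaneously gives a = 0, b = 131/2.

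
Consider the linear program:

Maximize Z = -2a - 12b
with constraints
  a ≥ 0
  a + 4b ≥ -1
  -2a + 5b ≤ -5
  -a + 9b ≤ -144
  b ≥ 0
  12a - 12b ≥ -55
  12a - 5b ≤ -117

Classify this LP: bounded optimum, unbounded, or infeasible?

infeasible

The boundaries -a + 9b = -144 and b = 0 meet at (144, 0), but that point violates 12a - 5b ≤ -117. Every candidate vertex is excluded by some other constraint, so the feasible region is empty.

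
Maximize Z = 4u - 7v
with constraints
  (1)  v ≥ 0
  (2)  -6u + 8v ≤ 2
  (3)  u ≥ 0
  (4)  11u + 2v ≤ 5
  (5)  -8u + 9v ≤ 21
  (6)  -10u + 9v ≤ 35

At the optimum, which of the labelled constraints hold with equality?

(1) and (4)

Corner points and Z = 4u - 7v:
  (0, 0) → Z = 0
  (5/11, 0) → Z = 20/11
  (0, 1/4) → Z = -7/4
  (9/25, 13/25) → Z = -11/5

The maximum is at (5/11, 0). Substituting into each constraint, equality holds for (1) and (4); the remaining constraints have slack.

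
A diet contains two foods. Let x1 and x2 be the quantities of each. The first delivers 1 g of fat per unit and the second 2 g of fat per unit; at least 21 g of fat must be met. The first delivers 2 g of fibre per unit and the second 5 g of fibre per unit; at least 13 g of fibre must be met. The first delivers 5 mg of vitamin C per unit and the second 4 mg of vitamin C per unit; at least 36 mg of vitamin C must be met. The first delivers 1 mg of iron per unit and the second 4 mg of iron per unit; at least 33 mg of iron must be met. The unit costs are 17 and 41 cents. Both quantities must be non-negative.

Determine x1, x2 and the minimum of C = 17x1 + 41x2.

x1 = 9, x2 = 6, minimum C = 399

The feasible region is unbounded (it extends along (0, 1), (1, 0)), but C strictly increases along every unbounded feasible direction, so there is no improving ray and the minimum is attained at a vertex.

The optimum lies where x1 + 2x2 = 21 and x1 + 4x2 = 33.
Solving simultaneously gives x1 = 9, x2 = 6.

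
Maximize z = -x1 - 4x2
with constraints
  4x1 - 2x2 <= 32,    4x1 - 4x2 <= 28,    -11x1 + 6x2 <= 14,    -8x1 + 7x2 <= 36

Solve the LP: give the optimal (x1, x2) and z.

x1 = -56/5, x2 = -91/5, maximum z = 84

Vertices and z = -x1 - 4x2:
  (9, 2) → z = -17
  (74/3, 100/3) → z = -158
  (-56/5, -91/5) → z = 84
  (118/29, 284/29) → z = -1254/29

The binding constraints are 4x1 - 4x2 = 28 and -11x1 + 6x2 = 14.
Solving simultaneously gives x1 = -56/5, x2 = -91/5.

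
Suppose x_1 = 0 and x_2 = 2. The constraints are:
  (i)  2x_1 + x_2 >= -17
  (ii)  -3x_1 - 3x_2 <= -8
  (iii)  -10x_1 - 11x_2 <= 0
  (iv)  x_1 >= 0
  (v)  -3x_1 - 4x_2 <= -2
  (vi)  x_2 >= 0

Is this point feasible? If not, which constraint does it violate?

not feasible — violates (ii)

Constraint (ii): -3x_1 - 3x_2 = -6, which is not ≤ -8. All other constraints are satisfied.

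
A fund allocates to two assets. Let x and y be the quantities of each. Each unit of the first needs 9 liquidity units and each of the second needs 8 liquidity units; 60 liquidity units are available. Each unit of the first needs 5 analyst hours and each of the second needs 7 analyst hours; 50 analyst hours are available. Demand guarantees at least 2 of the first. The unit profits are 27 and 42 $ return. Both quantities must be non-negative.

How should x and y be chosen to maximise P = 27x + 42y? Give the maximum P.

x = 2, y = 21/4, maximum P = 549/2

Corner points and P = 27x + 42y:
  (20/3, 0) → P = 180
  (2, 0) → P = 54
  (2, 21/4) → P = 549/2

At the optimal vertex, 9x + 8y = 60 and x = 2.
Solving simultaneously gives x = 2, y = 21/4.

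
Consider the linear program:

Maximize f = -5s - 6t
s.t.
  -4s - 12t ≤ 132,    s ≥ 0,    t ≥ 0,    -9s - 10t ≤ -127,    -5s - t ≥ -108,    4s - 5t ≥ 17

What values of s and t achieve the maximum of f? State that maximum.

Extreme points and f = -5s - 6t:
  (127/9, 0) → f = -635/9
  (108/5, 0) → f = -108
  (161/17, 71/17) → f = -1231/17
  (557/29, 347/29) → f = -4867/29

The optimum lies where t = 0 and -9s - 10t = -127.
Solving simultaneously gives s = 127/9, t = 0.

s = 127/9, t = 0, maximum f = -635/9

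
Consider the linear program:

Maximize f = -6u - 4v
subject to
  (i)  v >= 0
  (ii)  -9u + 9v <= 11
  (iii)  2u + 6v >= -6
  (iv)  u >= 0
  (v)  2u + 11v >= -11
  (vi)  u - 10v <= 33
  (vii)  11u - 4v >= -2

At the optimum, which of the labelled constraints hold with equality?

Vertices and f = -6u - 4v:
  (0, 0) → f = 0
  (33, 0) → f = -198
  (26/63, 103/63) → f = -568/63
  (0, 1/2) → f = -2
The feasible region is unbounded (it extends along (1, 1), (10, 1)), but f strictly decreases along every unbounded feasible direction, so there is no improving ray and the maximum is attained at a vertex.

The maximum is at (0, 0). Substituting into each constraint, equality holds for (i) and (iv); the remaining constraints have slack.

(i) and (iv)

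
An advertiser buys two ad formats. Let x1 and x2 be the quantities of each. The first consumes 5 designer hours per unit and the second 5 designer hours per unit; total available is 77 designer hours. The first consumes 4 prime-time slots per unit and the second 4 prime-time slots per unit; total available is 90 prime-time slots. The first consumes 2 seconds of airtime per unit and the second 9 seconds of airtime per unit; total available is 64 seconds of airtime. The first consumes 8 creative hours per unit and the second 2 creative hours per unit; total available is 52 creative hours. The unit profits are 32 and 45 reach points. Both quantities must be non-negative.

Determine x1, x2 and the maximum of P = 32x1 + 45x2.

x1 = 5, x2 = 6, maximum P = 430

Vertices and P = 32x1 + 45x2:
  (0, 0) → P = 0
  (0, 64/9) → P = 320
  (13/2, 0) → P = 208
  (5, 6) → P = 430

At the optimal vertex, 2x1 + 9x2 = 64 and 8x1 + 2x2 = 52.
Solving simultaneously gives x1 = 5, x2 = 6.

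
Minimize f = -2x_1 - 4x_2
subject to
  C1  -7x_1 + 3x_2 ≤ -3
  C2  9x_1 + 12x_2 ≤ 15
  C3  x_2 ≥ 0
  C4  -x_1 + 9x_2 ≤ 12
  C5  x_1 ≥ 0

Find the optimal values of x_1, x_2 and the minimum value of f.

The binding constraints are -7x_1 + 3x_2 = -3 and 9x_1 + 12x_2 = 15.
Solving simultaneously gives x_1 = 27/37, x_2 = 26/37.

x_1 = 27/37, x_2 = 26/37, minimum f = -158/37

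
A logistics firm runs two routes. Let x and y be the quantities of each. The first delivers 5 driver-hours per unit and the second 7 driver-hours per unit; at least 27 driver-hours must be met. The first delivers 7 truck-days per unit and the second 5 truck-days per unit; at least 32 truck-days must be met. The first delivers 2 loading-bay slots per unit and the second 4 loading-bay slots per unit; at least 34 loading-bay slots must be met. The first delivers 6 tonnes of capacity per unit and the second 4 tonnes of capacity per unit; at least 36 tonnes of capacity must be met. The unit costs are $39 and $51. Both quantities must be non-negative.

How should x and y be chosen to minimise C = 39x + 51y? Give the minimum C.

x = 1/2, y = 33/4, minimum C = 1761/4

Feasible corners and C = 39x + 51y:
  (0, 9) → C = 459
  (17, 0) → C = 663
  (1/2, 33/4) → C = 1761/4
The feasible region is unbounded (it extends along (0, 1), (1, 0)), but C strictly increases along every unbounded feasible direction, so there is no improving ray and the minimum is attained at a vertex.

The optimum lies where 2x + 4y = 34 and 6x + 4y = 36.
Solving simultaneously gives x = 1/2, y = 33/4.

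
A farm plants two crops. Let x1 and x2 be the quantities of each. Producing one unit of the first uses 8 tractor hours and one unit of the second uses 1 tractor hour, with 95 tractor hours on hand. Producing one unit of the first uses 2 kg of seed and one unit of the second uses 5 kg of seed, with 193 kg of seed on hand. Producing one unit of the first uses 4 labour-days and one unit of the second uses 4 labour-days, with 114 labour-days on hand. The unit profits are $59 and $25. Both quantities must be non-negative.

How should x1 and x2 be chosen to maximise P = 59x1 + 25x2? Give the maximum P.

Extreme points and P = 59x1 + 25x2:
  (0, 0) → P = 0
  (0, 57/2) → P = 1425/2
  (95/8, 0) → P = 5605/8
  (19/2, 19) → P = 2071/2

At the optimal vertex, 8x1 + x2 = 95 and 4x1 + 4x2 = 114.
Solving simultaneously gives x1 = 19/2, x2 = 19.

x1 = 19/2, x2 = 19, maximum P = 2071/2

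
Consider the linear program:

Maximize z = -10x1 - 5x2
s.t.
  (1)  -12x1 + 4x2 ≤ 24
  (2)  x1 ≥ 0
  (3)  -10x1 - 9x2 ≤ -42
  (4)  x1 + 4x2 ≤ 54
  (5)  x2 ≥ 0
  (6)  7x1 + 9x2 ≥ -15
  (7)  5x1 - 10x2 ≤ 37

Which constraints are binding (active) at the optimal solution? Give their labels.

(2) and (3)

Vertices and z = -10x1 - 5x2:
  (0, 6) → z = -30
  (30/13, 168/13) → z = -1140/13
  (0, 14/3) → z = -70/3
  (21/5, 0) → z = -42
  (344/15, 233/30) → z = -1609/6
  (37/5, 0) → z = -74

The maximum is at (0, 14/3). Substituting into each constraint, equality holds for (2) and (3); the remaining constraints have slack.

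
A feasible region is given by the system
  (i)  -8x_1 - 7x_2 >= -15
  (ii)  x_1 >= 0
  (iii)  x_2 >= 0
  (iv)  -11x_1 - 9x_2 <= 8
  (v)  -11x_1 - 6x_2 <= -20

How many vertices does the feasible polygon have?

Intersecting each pair of boundary lines and keeping only the points that satisfy every inequality leaves:
  (15/8, 0)
  (50/29, 5/29)
  (20/11, 0)

3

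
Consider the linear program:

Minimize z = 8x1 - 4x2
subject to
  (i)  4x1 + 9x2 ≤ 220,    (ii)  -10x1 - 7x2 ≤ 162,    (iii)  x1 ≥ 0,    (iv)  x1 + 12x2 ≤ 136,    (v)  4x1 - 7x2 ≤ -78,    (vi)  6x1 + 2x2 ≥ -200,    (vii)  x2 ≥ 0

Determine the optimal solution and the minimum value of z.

x1 = 0, x2 = 34/3, minimum z = -136/3

Feasible corners and z = 8x1 - 4x2:
  (0, 34/3) → z = -136/3
  (0, 78/7) → z = -312/7
  (16/55, 622/55) → z = -472/11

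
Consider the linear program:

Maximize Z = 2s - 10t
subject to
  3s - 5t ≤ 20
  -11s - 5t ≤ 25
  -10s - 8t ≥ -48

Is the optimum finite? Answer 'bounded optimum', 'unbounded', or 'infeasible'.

Corner points and Z = 2s - 10t:
  (-5/14, -59/14) → Z = 290/7
  (200/37, -28/37) → Z = 680/37
  (-220/19, 389/19) → Z = -4330/19
The feasible region has finitely many vertices and no improving ray; the maximum is 290/7 at (-5/14, -59/14).

bounded optimum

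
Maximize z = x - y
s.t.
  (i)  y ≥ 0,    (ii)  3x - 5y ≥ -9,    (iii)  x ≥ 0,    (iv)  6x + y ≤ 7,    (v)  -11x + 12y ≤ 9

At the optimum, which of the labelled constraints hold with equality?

(i) and (iv)

Extreme points and z = x - y:
  (0, 0) → z = 0
  (7/6, 0) → z = 7/6
  (0, 3/4) → z = -3/4
  (75/83, 131/83) → z = -56/83

The maximum is at (7/6, 0). Substituting into each constraint, equality holds for (i) and (iv); the remaining constraints have slack.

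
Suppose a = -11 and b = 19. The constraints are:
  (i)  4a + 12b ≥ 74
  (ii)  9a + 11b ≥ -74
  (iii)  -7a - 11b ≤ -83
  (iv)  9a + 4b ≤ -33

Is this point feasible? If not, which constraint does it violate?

not feasible — violates (iv)

Constraint (iv): 9a + 4b = -23, which is not ≤ -33. All other constraints are satisfied.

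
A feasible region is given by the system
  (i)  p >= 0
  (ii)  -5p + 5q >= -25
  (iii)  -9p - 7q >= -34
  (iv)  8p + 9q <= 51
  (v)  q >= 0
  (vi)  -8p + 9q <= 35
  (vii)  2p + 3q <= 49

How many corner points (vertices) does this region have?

The feasible vertices (each the meet of two boundaries and inside every other half-plane) are:
  (0, 0)
  (0, 35/9)
  (34/9, 0)
  (61/137, 587/137)

4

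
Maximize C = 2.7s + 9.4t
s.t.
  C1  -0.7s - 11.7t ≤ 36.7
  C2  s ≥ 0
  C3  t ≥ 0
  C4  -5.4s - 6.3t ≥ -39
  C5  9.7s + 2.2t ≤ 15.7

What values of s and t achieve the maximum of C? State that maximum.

Feasible corners and C = 2.7s + 9.4t:
  (0, 0) → C = 0
  (0, 130/21) → C = 1222/21
  (157/97, 0) → C = 4239/970
  (437/1641, 9784/1641) → C = 186299/3282

s = 0, t = 130/21, maximum C = 1222/21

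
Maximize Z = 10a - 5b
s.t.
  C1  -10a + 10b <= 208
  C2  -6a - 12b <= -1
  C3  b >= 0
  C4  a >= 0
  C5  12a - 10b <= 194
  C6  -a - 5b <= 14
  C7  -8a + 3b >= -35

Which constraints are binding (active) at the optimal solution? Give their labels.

Extreme points and Z = 10a - 5b:
  (0, 104/5) → Z = -104
  (487/25, 1007/25) → Z = -33/5
  (1/6, 0) → Z = 5/3
  (0, 1/12) → Z = -5/12
  (35/8, 0) → Z = 175/4

The maximum is at (35/8, 0). Substituting into each constraint, equality holds for C3 and C7; the remaining constraints have slack.

C3 and C7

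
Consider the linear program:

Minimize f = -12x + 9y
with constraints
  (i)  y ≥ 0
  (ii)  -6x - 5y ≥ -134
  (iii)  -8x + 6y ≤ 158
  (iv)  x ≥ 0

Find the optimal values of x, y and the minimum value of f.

x = 67/3, y = 0, minimum f = -268

Vertices and f = -12x + 9y:
  (67/3, 0) → f = -268
  (0, 0) → f = 0
  (7/38, 505/19) → f = 237
  (0, 79/3) → f = 237

The optimum lies where y = 0 and -6x - 5y = -134.
Solving simultaneously gives x = 67/3, y = 0.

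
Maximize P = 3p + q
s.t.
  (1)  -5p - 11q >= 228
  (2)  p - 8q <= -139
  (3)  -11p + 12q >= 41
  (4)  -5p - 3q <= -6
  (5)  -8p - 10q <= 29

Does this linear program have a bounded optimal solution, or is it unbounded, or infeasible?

infeasible

The boundaries p - 8q = -139 and -11p + 12q = 41 meet at (335/19, 372/19), but that point violates -5p - 11q ≥ 228. Every candidate vertex is excluded by some other constraint, so the feasible region is empty.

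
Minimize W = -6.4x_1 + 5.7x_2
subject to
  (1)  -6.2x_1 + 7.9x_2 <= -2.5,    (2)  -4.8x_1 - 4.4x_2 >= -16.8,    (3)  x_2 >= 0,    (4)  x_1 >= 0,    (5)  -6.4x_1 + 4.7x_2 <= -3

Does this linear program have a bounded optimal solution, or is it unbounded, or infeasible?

bounded optimum

Vertices and W = -6.4x_1 + 5.7x_2:
  (3593/1630, 1152/815) → W = -24656/4075
  (1195/2142, 130/1071) → W = -3083/1071
  (3.5, 0) → W = -22.4
  (0.46875, 0) → W = -3
The feasible region has finitely many vertices and no improving ray; the minimum is -22.4 at (3.5, 0).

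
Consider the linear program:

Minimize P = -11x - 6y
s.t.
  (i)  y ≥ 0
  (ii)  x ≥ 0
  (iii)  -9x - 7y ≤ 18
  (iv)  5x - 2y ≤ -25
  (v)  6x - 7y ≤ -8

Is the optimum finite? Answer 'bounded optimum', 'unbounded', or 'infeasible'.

From the feasible point (0, 25/2), moving in the direction (0, 1) keeps every constraint satisfied while P decreases without bound.

unbounded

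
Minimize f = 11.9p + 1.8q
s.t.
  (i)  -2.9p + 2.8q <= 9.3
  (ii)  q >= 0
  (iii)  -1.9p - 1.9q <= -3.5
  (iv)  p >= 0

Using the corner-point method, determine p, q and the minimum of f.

The feasible region is unbounded (it extends along (1, 0), (28, 29)), but f strictly increases along every unbounded feasible direction, so there is no improving ray and the minimum is attained at a vertex.

The binding constraints are -1.9p - 1.9q = -3.5 and p = 0.
Solving simultaneously gives p = 0, q = 35/19.

p = 0, q = 35/19, minimum f = 63/19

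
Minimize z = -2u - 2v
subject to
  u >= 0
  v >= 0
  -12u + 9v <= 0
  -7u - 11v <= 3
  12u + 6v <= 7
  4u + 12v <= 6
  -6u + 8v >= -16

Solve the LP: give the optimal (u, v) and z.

u = 2/5, v = 11/30, minimum z = -23/15

Feasible corners and z = -2u - 2v:
  (0, 0) → z = 0
  (7/12, 0) → z = -7/6
  (3/10, 2/5) → z = -7/5
  (2/5, 11/30) → z = -23/15

The binding constraints are 12u + 6v = 7 and 4u + 12v = 6.
Solving simultaneously gives u = 2/5, v = 11/30.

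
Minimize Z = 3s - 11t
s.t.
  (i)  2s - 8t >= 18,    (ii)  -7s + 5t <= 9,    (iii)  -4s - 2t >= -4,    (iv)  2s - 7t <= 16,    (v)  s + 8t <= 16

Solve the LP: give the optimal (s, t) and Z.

s = -81/23, t = -72/23, minimum Z = 549/23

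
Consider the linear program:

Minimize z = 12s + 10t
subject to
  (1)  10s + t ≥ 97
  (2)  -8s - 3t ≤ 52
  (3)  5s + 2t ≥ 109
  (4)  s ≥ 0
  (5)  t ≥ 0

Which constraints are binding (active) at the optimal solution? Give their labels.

Feasible corners and z = 12s + 10t:
  (17/3, 121/3) → z = 1414/3
  (0, 97) → z = 970
  (109/5, 0) → z = 1308/5
The feasible region is unbounded (it extends along (0, 1), (1, 0)), but z strictly increases along every unbounded feasible direction, so there is no improving ray and the minimum is attained at a vertex.

The minimum is at (109/5, 0). Substituting into each constraint, equality holds for (3) and (5); the remaining constraints have slack.

(3) and (5)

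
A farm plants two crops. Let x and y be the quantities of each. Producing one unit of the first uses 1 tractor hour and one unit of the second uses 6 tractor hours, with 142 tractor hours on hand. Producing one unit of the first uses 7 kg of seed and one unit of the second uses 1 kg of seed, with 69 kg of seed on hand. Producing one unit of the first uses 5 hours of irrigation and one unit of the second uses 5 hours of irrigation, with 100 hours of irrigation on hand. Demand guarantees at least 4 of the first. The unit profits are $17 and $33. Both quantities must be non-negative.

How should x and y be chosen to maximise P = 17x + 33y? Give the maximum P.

x = 4, y = 16, maximum P = 596

Extreme points and P = 17x + 33y:
  (69/7, 0) → P = 1173/7
  (4, 0) → P = 68
  (49/6, 71/6) → P = 1588/3
  (4, 16) → P = 596

At the optimal vertex, 5x + 5y = 100 and x = 4.
Solving simultaneously gives x = 4, y = 16.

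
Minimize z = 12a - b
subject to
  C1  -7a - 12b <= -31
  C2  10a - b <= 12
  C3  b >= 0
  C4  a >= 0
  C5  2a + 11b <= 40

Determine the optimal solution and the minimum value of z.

a = 0, b = 40/11, minimum z = -40/11

Vertices and z = 12a - b:
  (175/127, 226/127) → z = 1874/127
  (0, 31/12) → z = -31/12
  (43/28, 47/14) → z = 211/14
  (0, 40/11) → z = -40/11

The binding constraints are a = 0 and 2a + 11b = 40.
Solving simultaneously gives a = 0, b = 40/11.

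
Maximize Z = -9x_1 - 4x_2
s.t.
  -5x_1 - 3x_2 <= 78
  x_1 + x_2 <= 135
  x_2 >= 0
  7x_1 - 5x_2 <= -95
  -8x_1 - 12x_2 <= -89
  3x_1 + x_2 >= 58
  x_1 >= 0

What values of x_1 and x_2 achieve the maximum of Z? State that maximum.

x_1 = 195/22, x_2 = 691/22, maximum Z = -4519/22

Vertices and Z = -9x_1 - 4x_2:
  (145/3, 260/3) → Z = -2345/3
  (0, 135) → Z = -540
  (195/22, 691/22) → Z = -4519/22
  (0, 58) → Z = -232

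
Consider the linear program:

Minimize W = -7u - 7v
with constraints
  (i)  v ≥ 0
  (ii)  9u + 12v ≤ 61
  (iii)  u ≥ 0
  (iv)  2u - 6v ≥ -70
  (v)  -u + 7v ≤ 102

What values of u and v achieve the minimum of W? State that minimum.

u = 61/9, v = 0, minimum W = -427/9

Extreme points and W = -7u - 7v:
  (61/9, 0) → W = -427/9
  (0, 0) → W = 0
  (0, 61/12) → W = -427/12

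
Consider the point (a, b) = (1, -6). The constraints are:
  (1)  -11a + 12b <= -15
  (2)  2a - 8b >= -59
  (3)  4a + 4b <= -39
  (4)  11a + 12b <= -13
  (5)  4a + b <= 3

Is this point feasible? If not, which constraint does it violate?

Constraint (3): 4a + 4b = -20, which is not ≤ -39. All other constraints are satisfied.

not feasible — violates (3)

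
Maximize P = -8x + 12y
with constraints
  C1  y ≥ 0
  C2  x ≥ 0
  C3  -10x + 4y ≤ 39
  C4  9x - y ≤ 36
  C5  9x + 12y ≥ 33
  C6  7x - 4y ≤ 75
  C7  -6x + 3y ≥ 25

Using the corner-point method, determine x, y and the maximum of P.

x = 183/26, y = 711/26, maximum P = 3534/13

Feasible corners and P = -8x + 12y:
  (0, 39/4) → P = 117
  (0, 25/3) → P = 100
  (183/26, 711/26) → P = 3534/13
  (19/3, 21) → P = 604/3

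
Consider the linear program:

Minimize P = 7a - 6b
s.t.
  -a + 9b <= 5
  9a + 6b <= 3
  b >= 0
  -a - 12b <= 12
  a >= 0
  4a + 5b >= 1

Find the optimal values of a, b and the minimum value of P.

Extreme points and P = 7a - 6b:
  (1/3, 0) → P = 7/3
  (0, 1/2) → P = -3
  (1/4, 0) → P = 7/4
  (0, 1/5) → P = -6/5

a = 0, b = 1/2, minimum P = -3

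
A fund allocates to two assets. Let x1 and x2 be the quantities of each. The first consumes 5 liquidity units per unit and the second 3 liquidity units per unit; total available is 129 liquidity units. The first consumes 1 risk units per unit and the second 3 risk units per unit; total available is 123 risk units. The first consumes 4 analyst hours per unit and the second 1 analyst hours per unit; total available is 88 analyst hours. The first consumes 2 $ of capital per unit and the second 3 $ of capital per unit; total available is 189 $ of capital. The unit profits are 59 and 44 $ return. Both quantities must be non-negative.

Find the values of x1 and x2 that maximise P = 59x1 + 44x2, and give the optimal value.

Feasible corners and P = 59x1 + 44x2:
  (0, 0) → P = 0
  (0, 41) → P = 1804
  (22, 0) → P = 1298
  (3/2, 81/2) → P = 3741/2
  (135/7, 76/7) → P = 11309/7

The binding constraints are 5x1 + 3x2 = 129 and x1 + 3x2 = 123.
Solving simultaneously gives x1 = 3/2, x2 = 81/2.

x1 = 3/2, x2 = 81/2, maximum P = 3741/2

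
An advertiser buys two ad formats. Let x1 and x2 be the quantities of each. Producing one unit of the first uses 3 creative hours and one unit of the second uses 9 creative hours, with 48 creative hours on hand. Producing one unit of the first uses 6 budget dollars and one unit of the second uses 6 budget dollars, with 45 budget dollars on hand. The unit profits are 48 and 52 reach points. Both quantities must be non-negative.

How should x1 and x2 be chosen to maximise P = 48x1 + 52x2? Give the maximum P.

x1 = 13/4, x2 = 17/4, maximum P = 377

At the optimal vertex, 3x1 + 9x2 = 48 and 6x1 + 6x2 = 45.
Solving simultaneously gives x1 = 13/4, x2 = 17/4.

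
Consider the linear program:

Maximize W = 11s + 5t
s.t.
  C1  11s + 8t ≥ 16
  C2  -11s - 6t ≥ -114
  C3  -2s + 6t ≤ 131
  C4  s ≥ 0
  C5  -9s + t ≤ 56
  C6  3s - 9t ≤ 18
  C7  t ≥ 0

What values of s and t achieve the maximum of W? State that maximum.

s = 126/13, t = 16/13, maximum W = 1466/13

The binding constraints are -11s - 6t = -114 and 3s - 9t = 18.
Solving simultaneously gives s = 126/13, t = 16/13.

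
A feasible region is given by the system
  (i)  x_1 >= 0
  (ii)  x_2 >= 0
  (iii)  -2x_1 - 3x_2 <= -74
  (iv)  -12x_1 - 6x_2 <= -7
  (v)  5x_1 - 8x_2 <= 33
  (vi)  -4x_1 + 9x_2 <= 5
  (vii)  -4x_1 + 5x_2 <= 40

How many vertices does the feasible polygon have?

3

Intersecting each pair of boundary lines and keeping only the points that satisfy every inequality leaves:
  (691/31, 304/31)
  (217/10, 51/5)
  (337/13, 157/13)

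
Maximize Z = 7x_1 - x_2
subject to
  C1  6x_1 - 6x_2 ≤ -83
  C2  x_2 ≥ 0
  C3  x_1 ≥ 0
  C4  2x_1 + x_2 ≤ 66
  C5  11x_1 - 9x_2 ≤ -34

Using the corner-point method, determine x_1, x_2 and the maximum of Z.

Extreme points and Z = 7x_1 - x_2:
  (0, 83/6) → Z = -83/6
  (313/18, 281/9) → Z = 181/2
  (0, 66) → Z = -66

At the optimal vertex, 6x_1 - 6x_2 = -83 and 2x_1 + x_2 = 66.
Solving simultaneously gives x_1 = 313/18, x_2 = 281/9.

x_1 = 313/18, x_2 = 281/9, maximum Z = 181/2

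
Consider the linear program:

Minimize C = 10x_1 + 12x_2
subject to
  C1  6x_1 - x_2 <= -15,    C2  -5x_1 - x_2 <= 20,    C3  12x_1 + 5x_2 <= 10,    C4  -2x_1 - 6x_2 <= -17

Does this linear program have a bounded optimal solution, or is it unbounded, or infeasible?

Extreme points and C = 10x_1 + 12x_2:
  (-65/42, 40/7) → C = 1115/21
  (-73/38, 66/19) → C = 427/19
  (-110/13, 290/13) → C = 2380/13
  (-137/28, 125/28) → C = 65/14
The feasible region has finitely many vertices and no improving ray; the minimum is 65/14 at (-137/28, 125/28).

bounded optimum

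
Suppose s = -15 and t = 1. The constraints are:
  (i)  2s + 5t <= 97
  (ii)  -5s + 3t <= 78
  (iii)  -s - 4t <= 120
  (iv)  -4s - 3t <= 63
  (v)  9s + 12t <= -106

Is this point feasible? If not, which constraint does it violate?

feasible

(i): -25 ≤ 97 ✓
(ii): 78 ≤ 78 ✓
(iii): 11 ≤ 120 ✓
(iv): 57 ≤ 63 ✓
(v): -123 ≤ -106 ✓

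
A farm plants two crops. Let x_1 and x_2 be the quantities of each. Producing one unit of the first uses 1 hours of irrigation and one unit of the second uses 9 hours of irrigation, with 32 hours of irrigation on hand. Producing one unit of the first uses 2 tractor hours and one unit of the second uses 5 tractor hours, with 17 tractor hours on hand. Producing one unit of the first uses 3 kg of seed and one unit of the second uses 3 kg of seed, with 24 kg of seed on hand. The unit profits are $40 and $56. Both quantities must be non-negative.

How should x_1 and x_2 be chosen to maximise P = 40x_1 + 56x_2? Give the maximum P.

Vertices and P = 40x_1 + 56x_2:
  (0, 0) → P = 0
  (0, 17/5) → P = 952/5
  (8, 0) → P = 320
  (23/3, 1/3) → P = 976/3

The optimum lies where 2x_1 + 5x_2 = 17 and 3x_1 + 3x_2 = 24.
Solving simultaneously gives x_1 = 23/3, x_2 = 1/3.

x_1 = 23/3, x_2 = 1/3, maximum P = 976/3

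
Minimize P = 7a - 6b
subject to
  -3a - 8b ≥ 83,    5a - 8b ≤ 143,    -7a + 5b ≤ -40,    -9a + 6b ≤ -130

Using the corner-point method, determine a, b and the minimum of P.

a = 271/45, b = -379/30, minimum P = 5308/45

Feasible corners and P = 7a - 6b:
  (15/2, -211/16) → P = 1053/8
  (271/45, -379/30) → P = 5308/45
  (13/3, -91/6) → P = 364/3

The optimum lies where -3a - 8b = 83 and -9a + 6b = -130.
Solving simultaneously gives a = 271/45, b = -379/30.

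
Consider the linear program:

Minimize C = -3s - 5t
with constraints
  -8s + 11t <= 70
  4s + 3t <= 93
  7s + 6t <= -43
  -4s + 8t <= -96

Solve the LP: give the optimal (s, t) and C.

Corner points and C = -3s - 5t:
  (-404/5, -262/5) → C = 2522/5
  (229, -823/3) → C = 2054/3
  (29/10, -211/20) → C = 881/20
The feasible region is unbounded (it extends along (-11, -8), (3, -4)), but C strictly increases along every unbounded feasible direction, so there is no improving ray and the minimum is attained at a vertex.

The binding constraints are 7s + 6t = -43 and -4s + 8t = -96.
Solving simultaneously gives s = 29/10, t = -211/20.

s = 29/10, t = -211/20, minimum C = 881/20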